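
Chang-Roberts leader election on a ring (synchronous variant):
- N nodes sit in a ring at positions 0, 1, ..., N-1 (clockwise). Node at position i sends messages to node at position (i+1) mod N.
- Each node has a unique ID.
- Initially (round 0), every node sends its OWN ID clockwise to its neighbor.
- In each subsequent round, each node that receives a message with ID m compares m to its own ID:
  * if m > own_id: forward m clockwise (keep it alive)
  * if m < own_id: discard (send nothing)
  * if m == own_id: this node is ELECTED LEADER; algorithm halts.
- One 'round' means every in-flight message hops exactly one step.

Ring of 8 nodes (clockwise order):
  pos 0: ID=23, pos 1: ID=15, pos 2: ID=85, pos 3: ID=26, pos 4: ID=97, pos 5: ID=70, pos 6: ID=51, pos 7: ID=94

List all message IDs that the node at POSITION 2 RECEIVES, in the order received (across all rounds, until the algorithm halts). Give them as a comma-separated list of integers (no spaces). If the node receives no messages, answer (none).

Answer: 15,23,94,97

Derivation:
Round 1: pos1(id15) recv 23: fwd; pos2(id85) recv 15: drop; pos3(id26) recv 85: fwd; pos4(id97) recv 26: drop; pos5(id70) recv 97: fwd; pos6(id51) recv 70: fwd; pos7(id94) recv 51: drop; pos0(id23) recv 94: fwd
Round 2: pos2(id85) recv 23: drop; pos4(id97) recv 85: drop; pos6(id51) recv 97: fwd; pos7(id94) recv 70: drop; pos1(id15) recv 94: fwd
Round 3: pos7(id94) recv 97: fwd; pos2(id85) recv 94: fwd
Round 4: pos0(id23) recv 97: fwd; pos3(id26) recv 94: fwd
Round 5: pos1(id15) recv 97: fwd; pos4(id97) recv 94: drop
Round 6: pos2(id85) recv 97: fwd
Round 7: pos3(id26) recv 97: fwd
Round 8: pos4(id97) recv 97: ELECTED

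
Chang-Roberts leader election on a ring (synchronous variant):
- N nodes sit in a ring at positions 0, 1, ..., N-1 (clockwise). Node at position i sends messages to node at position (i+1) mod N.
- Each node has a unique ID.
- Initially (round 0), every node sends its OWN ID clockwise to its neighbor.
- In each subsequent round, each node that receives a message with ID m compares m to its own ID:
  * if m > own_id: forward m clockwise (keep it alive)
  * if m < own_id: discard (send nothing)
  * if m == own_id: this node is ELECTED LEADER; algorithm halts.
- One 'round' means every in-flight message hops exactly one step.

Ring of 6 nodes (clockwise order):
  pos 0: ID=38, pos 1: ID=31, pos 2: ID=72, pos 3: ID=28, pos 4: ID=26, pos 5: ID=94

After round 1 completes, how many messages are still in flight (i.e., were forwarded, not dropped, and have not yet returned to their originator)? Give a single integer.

Answer: 4

Derivation:
Round 1: pos1(id31) recv 38: fwd; pos2(id72) recv 31: drop; pos3(id28) recv 72: fwd; pos4(id26) recv 28: fwd; pos5(id94) recv 26: drop; pos0(id38) recv 94: fwd
After round 1: 4 messages still in flight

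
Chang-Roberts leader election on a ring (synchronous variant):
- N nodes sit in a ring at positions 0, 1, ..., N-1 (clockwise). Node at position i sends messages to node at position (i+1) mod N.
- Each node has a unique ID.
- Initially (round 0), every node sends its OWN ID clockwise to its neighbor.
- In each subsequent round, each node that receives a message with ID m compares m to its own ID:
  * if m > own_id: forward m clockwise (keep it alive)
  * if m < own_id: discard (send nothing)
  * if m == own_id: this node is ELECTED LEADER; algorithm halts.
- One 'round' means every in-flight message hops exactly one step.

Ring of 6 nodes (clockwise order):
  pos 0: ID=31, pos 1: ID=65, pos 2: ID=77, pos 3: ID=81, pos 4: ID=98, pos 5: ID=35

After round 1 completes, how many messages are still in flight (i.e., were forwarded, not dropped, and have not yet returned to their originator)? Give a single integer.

Answer: 2

Derivation:
Round 1: pos1(id65) recv 31: drop; pos2(id77) recv 65: drop; pos3(id81) recv 77: drop; pos4(id98) recv 81: drop; pos5(id35) recv 98: fwd; pos0(id31) recv 35: fwd
After round 1: 2 messages still in flight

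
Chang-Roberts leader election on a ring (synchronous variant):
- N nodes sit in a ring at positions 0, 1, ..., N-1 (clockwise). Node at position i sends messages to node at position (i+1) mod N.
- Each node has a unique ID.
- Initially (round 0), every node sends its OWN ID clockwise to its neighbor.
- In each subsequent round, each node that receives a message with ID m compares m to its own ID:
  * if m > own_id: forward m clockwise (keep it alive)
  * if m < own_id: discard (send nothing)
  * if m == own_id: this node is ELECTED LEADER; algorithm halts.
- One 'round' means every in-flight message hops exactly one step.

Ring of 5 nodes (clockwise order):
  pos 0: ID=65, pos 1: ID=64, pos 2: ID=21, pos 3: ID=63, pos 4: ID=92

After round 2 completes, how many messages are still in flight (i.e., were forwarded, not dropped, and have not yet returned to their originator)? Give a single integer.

Answer: 3

Derivation:
Round 1: pos1(id64) recv 65: fwd; pos2(id21) recv 64: fwd; pos3(id63) recv 21: drop; pos4(id92) recv 63: drop; pos0(id65) recv 92: fwd
Round 2: pos2(id21) recv 65: fwd; pos3(id63) recv 64: fwd; pos1(id64) recv 92: fwd
After round 2: 3 messages still in flight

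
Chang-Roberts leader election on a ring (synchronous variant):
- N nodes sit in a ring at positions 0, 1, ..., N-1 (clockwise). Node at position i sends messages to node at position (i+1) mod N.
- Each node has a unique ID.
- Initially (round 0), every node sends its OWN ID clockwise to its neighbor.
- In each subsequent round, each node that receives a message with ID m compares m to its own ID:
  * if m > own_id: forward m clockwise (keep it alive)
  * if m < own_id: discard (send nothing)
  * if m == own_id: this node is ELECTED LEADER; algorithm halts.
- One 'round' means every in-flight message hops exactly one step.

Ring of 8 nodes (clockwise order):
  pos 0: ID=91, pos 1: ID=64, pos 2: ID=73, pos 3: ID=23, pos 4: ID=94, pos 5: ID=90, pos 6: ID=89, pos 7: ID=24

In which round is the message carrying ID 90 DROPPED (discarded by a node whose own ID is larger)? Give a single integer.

Answer: 3

Derivation:
Round 1: pos1(id64) recv 91: fwd; pos2(id73) recv 64: drop; pos3(id23) recv 73: fwd; pos4(id94) recv 23: drop; pos5(id90) recv 94: fwd; pos6(id89) recv 90: fwd; pos7(id24) recv 89: fwd; pos0(id91) recv 24: drop
Round 2: pos2(id73) recv 91: fwd; pos4(id94) recv 73: drop; pos6(id89) recv 94: fwd; pos7(id24) recv 90: fwd; pos0(id91) recv 89: drop
Round 3: pos3(id23) recv 91: fwd; pos7(id24) recv 94: fwd; pos0(id91) recv 90: drop
Round 4: pos4(id94) recv 91: drop; pos0(id91) recv 94: fwd
Round 5: pos1(id64) recv 94: fwd
Round 6: pos2(id73) recv 94: fwd
Round 7: pos3(id23) recv 94: fwd
Round 8: pos4(id94) recv 94: ELECTED
Message ID 90 originates at pos 5; dropped at pos 0 in round 3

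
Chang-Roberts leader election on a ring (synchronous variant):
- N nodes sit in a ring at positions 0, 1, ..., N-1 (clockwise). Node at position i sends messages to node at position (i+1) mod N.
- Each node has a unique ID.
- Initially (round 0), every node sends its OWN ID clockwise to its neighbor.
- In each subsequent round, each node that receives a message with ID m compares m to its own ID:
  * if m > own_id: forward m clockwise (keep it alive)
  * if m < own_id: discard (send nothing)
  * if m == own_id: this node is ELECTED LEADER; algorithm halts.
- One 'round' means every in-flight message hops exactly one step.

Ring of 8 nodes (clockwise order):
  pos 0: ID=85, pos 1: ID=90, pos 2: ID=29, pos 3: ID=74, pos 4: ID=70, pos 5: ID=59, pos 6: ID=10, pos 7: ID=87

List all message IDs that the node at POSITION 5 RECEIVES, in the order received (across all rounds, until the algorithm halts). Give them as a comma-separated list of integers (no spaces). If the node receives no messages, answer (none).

Answer: 70,74,90

Derivation:
Round 1: pos1(id90) recv 85: drop; pos2(id29) recv 90: fwd; pos3(id74) recv 29: drop; pos4(id70) recv 74: fwd; pos5(id59) recv 70: fwd; pos6(id10) recv 59: fwd; pos7(id87) recv 10: drop; pos0(id85) recv 87: fwd
Round 2: pos3(id74) recv 90: fwd; pos5(id59) recv 74: fwd; pos6(id10) recv 70: fwd; pos7(id87) recv 59: drop; pos1(id90) recv 87: drop
Round 3: pos4(id70) recv 90: fwd; pos6(id10) recv 74: fwd; pos7(id87) recv 70: drop
Round 4: pos5(id59) recv 90: fwd; pos7(id87) recv 74: drop
Round 5: pos6(id10) recv 90: fwd
Round 6: pos7(id87) recv 90: fwd
Round 7: pos0(id85) recv 90: fwd
Round 8: pos1(id90) recv 90: ELECTED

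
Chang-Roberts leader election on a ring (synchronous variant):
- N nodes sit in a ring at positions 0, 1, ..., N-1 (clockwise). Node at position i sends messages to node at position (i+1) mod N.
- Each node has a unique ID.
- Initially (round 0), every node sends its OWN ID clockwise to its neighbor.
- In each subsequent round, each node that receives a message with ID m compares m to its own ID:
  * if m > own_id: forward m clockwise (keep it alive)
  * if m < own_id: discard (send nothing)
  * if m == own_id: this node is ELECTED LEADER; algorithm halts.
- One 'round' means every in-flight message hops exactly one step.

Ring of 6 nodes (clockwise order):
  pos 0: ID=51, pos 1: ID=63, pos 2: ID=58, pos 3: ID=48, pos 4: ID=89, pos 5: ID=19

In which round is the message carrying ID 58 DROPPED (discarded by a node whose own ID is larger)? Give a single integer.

Answer: 2

Derivation:
Round 1: pos1(id63) recv 51: drop; pos2(id58) recv 63: fwd; pos3(id48) recv 58: fwd; pos4(id89) recv 48: drop; pos5(id19) recv 89: fwd; pos0(id51) recv 19: drop
Round 2: pos3(id48) recv 63: fwd; pos4(id89) recv 58: drop; pos0(id51) recv 89: fwd
Round 3: pos4(id89) recv 63: drop; pos1(id63) recv 89: fwd
Round 4: pos2(id58) recv 89: fwd
Round 5: pos3(id48) recv 89: fwd
Round 6: pos4(id89) recv 89: ELECTED
Message ID 58 originates at pos 2; dropped at pos 4 in round 2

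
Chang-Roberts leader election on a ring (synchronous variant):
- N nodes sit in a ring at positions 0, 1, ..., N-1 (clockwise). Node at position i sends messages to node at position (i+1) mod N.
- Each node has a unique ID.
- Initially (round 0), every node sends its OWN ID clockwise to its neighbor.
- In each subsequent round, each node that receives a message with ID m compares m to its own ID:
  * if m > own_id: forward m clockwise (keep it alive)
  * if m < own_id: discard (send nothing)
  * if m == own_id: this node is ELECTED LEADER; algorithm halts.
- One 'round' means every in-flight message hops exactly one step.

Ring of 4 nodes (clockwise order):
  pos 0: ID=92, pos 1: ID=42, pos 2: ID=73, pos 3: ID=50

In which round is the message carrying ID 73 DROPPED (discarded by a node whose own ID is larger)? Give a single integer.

Answer: 2

Derivation:
Round 1: pos1(id42) recv 92: fwd; pos2(id73) recv 42: drop; pos3(id50) recv 73: fwd; pos0(id92) recv 50: drop
Round 2: pos2(id73) recv 92: fwd; pos0(id92) recv 73: drop
Round 3: pos3(id50) recv 92: fwd
Round 4: pos0(id92) recv 92: ELECTED
Message ID 73 originates at pos 2; dropped at pos 0 in round 2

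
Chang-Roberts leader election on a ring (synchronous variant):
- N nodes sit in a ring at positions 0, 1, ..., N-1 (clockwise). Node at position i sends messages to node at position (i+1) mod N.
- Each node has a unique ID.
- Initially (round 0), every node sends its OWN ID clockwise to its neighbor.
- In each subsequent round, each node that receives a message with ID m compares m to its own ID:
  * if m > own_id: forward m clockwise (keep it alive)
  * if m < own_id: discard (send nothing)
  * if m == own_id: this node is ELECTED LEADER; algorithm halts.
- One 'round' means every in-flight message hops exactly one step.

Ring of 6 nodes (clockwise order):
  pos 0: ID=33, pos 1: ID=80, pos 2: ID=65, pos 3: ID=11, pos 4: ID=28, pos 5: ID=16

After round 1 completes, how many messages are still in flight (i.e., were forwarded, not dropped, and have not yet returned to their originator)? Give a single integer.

Answer: 3

Derivation:
Round 1: pos1(id80) recv 33: drop; pos2(id65) recv 80: fwd; pos3(id11) recv 65: fwd; pos4(id28) recv 11: drop; pos5(id16) recv 28: fwd; pos0(id33) recv 16: drop
After round 1: 3 messages still in flight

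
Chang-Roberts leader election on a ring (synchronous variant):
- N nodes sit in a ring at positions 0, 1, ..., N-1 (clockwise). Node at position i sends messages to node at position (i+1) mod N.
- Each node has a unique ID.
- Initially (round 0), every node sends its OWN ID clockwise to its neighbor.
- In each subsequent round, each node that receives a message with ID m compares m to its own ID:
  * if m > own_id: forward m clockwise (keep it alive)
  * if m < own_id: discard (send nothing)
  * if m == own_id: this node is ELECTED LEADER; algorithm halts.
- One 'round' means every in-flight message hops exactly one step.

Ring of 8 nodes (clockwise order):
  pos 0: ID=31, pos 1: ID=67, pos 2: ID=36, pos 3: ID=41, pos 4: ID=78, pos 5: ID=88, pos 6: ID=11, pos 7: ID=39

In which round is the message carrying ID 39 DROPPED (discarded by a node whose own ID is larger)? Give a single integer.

Round 1: pos1(id67) recv 31: drop; pos2(id36) recv 67: fwd; pos3(id41) recv 36: drop; pos4(id78) recv 41: drop; pos5(id88) recv 78: drop; pos6(id11) recv 88: fwd; pos7(id39) recv 11: drop; pos0(id31) recv 39: fwd
Round 2: pos3(id41) recv 67: fwd; pos7(id39) recv 88: fwd; pos1(id67) recv 39: drop
Round 3: pos4(id78) recv 67: drop; pos0(id31) recv 88: fwd
Round 4: pos1(id67) recv 88: fwd
Round 5: pos2(id36) recv 88: fwd
Round 6: pos3(id41) recv 88: fwd
Round 7: pos4(id78) recv 88: fwd
Round 8: pos5(id88) recv 88: ELECTED
Message ID 39 originates at pos 7; dropped at pos 1 in round 2

Answer: 2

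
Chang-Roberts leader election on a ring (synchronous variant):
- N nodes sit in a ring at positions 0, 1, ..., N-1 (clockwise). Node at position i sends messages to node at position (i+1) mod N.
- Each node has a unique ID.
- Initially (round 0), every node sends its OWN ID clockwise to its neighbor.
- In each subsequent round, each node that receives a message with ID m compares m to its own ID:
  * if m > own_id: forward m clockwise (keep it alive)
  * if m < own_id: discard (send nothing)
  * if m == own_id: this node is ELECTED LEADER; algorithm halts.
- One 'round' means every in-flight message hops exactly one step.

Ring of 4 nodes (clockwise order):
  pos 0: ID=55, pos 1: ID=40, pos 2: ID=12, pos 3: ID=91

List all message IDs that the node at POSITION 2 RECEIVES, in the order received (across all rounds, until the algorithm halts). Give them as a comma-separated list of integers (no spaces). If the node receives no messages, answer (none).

Round 1: pos1(id40) recv 55: fwd; pos2(id12) recv 40: fwd; pos3(id91) recv 12: drop; pos0(id55) recv 91: fwd
Round 2: pos2(id12) recv 55: fwd; pos3(id91) recv 40: drop; pos1(id40) recv 91: fwd
Round 3: pos3(id91) recv 55: drop; pos2(id12) recv 91: fwd
Round 4: pos3(id91) recv 91: ELECTED

Answer: 40,55,91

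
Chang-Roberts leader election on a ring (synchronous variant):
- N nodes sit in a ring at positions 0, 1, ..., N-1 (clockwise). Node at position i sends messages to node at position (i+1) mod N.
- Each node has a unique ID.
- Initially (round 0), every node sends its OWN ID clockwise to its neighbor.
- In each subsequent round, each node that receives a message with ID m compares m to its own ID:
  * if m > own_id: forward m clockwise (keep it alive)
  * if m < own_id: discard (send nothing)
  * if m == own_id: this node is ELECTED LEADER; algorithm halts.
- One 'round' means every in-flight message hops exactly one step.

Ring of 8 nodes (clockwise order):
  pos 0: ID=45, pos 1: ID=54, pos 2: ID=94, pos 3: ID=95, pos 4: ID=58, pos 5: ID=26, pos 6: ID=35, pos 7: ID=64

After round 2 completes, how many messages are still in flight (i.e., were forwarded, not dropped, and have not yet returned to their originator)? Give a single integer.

Round 1: pos1(id54) recv 45: drop; pos2(id94) recv 54: drop; pos3(id95) recv 94: drop; pos4(id58) recv 95: fwd; pos5(id26) recv 58: fwd; pos6(id35) recv 26: drop; pos7(id64) recv 35: drop; pos0(id45) recv 64: fwd
Round 2: pos5(id26) recv 95: fwd; pos6(id35) recv 58: fwd; pos1(id54) recv 64: fwd
After round 2: 3 messages still in flight

Answer: 3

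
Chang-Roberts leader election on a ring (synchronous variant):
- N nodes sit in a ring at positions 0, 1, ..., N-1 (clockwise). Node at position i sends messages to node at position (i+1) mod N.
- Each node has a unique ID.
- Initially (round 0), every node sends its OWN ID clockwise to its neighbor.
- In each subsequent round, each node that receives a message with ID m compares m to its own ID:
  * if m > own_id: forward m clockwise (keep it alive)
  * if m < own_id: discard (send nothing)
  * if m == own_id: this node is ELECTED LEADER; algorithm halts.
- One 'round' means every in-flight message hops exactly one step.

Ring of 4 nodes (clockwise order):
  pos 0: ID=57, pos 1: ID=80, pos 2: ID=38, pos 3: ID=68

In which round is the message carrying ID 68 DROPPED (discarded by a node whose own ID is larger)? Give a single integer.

Round 1: pos1(id80) recv 57: drop; pos2(id38) recv 80: fwd; pos3(id68) recv 38: drop; pos0(id57) recv 68: fwd
Round 2: pos3(id68) recv 80: fwd; pos1(id80) recv 68: drop
Round 3: pos0(id57) recv 80: fwd
Round 4: pos1(id80) recv 80: ELECTED
Message ID 68 originates at pos 3; dropped at pos 1 in round 2

Answer: 2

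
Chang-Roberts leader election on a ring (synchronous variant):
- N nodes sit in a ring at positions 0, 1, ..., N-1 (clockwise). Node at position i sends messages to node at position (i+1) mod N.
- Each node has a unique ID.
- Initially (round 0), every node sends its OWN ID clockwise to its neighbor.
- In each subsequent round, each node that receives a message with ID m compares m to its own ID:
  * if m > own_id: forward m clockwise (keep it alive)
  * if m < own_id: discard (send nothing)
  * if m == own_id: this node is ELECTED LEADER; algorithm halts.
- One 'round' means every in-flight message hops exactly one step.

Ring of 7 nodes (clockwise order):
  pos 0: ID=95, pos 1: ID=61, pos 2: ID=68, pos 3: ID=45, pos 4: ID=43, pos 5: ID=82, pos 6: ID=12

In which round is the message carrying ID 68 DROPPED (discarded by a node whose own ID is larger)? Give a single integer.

Answer: 3

Derivation:
Round 1: pos1(id61) recv 95: fwd; pos2(id68) recv 61: drop; pos3(id45) recv 68: fwd; pos4(id43) recv 45: fwd; pos5(id82) recv 43: drop; pos6(id12) recv 82: fwd; pos0(id95) recv 12: drop
Round 2: pos2(id68) recv 95: fwd; pos4(id43) recv 68: fwd; pos5(id82) recv 45: drop; pos0(id95) recv 82: drop
Round 3: pos3(id45) recv 95: fwd; pos5(id82) recv 68: drop
Round 4: pos4(id43) recv 95: fwd
Round 5: pos5(id82) recv 95: fwd
Round 6: pos6(id12) recv 95: fwd
Round 7: pos0(id95) recv 95: ELECTED
Message ID 68 originates at pos 2; dropped at pos 5 in round 3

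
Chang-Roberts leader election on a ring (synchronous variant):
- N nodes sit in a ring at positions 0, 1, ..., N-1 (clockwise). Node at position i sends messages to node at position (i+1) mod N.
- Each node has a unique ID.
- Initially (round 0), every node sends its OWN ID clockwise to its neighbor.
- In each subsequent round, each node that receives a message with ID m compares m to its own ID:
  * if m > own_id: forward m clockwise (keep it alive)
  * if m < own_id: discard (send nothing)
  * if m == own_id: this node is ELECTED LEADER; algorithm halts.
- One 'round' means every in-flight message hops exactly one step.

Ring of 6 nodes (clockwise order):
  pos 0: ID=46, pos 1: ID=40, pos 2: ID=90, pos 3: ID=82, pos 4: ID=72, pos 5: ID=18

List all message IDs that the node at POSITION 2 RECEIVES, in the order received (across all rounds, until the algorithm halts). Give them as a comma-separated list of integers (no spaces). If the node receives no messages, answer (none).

Answer: 40,46,72,82,90

Derivation:
Round 1: pos1(id40) recv 46: fwd; pos2(id90) recv 40: drop; pos3(id82) recv 90: fwd; pos4(id72) recv 82: fwd; pos5(id18) recv 72: fwd; pos0(id46) recv 18: drop
Round 2: pos2(id90) recv 46: drop; pos4(id72) recv 90: fwd; pos5(id18) recv 82: fwd; pos0(id46) recv 72: fwd
Round 3: pos5(id18) recv 90: fwd; pos0(id46) recv 82: fwd; pos1(id40) recv 72: fwd
Round 4: pos0(id46) recv 90: fwd; pos1(id40) recv 82: fwd; pos2(id90) recv 72: drop
Round 5: pos1(id40) recv 90: fwd; pos2(id90) recv 82: drop
Round 6: pos2(id90) recv 90: ELECTED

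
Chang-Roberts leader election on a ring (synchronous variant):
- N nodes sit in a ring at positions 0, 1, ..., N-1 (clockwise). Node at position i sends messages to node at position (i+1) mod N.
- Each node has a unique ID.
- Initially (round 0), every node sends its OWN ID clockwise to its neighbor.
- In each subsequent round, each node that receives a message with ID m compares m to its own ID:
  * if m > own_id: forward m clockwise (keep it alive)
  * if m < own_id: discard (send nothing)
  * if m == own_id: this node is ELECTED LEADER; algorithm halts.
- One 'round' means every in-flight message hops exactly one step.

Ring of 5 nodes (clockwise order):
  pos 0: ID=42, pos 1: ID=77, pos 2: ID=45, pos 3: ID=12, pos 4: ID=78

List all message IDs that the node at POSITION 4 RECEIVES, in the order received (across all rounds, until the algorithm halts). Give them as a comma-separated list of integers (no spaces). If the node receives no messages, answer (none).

Answer: 12,45,77,78

Derivation:
Round 1: pos1(id77) recv 42: drop; pos2(id45) recv 77: fwd; pos3(id12) recv 45: fwd; pos4(id78) recv 12: drop; pos0(id42) recv 78: fwd
Round 2: pos3(id12) recv 77: fwd; pos4(id78) recv 45: drop; pos1(id77) recv 78: fwd
Round 3: pos4(id78) recv 77: drop; pos2(id45) recv 78: fwd
Round 4: pos3(id12) recv 78: fwd
Round 5: pos4(id78) recv 78: ELECTED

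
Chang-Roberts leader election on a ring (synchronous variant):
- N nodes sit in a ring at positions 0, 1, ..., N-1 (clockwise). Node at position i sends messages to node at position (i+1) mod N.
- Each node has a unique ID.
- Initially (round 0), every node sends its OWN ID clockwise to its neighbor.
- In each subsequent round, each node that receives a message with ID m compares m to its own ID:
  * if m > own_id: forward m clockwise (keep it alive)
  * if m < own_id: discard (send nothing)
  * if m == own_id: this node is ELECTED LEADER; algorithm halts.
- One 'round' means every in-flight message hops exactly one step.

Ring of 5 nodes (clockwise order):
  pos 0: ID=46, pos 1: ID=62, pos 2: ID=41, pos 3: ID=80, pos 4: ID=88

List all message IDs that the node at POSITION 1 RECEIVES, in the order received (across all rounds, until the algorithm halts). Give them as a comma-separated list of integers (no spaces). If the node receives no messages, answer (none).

Answer: 46,88

Derivation:
Round 1: pos1(id62) recv 46: drop; pos2(id41) recv 62: fwd; pos3(id80) recv 41: drop; pos4(id88) recv 80: drop; pos0(id46) recv 88: fwd
Round 2: pos3(id80) recv 62: drop; pos1(id62) recv 88: fwd
Round 3: pos2(id41) recv 88: fwd
Round 4: pos3(id80) recv 88: fwd
Round 5: pos4(id88) recv 88: ELECTED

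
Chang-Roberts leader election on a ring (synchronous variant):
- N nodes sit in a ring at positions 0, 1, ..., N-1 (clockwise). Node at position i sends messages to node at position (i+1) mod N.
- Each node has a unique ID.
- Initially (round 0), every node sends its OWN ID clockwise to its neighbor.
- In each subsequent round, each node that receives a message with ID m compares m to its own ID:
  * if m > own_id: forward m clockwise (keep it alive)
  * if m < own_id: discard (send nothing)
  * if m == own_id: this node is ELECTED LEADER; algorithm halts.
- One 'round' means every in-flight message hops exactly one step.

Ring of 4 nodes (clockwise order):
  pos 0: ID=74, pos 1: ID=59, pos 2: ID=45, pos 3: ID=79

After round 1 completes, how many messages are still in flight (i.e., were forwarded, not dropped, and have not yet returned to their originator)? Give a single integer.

Answer: 3

Derivation:
Round 1: pos1(id59) recv 74: fwd; pos2(id45) recv 59: fwd; pos3(id79) recv 45: drop; pos0(id74) recv 79: fwd
After round 1: 3 messages still in flight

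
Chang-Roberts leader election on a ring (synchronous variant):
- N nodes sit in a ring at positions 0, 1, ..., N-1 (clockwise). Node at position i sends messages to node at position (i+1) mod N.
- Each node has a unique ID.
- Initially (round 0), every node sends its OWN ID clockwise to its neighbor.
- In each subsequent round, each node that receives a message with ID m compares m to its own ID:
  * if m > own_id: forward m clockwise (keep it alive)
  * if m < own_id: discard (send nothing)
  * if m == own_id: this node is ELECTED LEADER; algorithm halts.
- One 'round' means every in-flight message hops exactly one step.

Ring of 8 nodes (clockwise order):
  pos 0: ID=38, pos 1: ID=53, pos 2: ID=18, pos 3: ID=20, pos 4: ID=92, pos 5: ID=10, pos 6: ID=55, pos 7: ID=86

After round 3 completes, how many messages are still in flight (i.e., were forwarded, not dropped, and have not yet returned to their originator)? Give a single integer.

Round 1: pos1(id53) recv 38: drop; pos2(id18) recv 53: fwd; pos3(id20) recv 18: drop; pos4(id92) recv 20: drop; pos5(id10) recv 92: fwd; pos6(id55) recv 10: drop; pos7(id86) recv 55: drop; pos0(id38) recv 86: fwd
Round 2: pos3(id20) recv 53: fwd; pos6(id55) recv 92: fwd; pos1(id53) recv 86: fwd
Round 3: pos4(id92) recv 53: drop; pos7(id86) recv 92: fwd; pos2(id18) recv 86: fwd
After round 3: 2 messages still in flight

Answer: 2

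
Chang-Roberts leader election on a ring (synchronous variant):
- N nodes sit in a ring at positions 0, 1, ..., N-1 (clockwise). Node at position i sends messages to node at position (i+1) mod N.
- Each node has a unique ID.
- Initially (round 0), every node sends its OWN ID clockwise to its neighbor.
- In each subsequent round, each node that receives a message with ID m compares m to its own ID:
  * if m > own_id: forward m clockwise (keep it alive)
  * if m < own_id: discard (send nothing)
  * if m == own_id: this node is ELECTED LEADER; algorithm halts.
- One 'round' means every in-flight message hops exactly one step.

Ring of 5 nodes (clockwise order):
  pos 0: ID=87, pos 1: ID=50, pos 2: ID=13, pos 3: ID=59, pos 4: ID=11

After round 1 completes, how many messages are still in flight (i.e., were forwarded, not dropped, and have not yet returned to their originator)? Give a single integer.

Round 1: pos1(id50) recv 87: fwd; pos2(id13) recv 50: fwd; pos3(id59) recv 13: drop; pos4(id11) recv 59: fwd; pos0(id87) recv 11: drop
After round 1: 3 messages still in flight

Answer: 3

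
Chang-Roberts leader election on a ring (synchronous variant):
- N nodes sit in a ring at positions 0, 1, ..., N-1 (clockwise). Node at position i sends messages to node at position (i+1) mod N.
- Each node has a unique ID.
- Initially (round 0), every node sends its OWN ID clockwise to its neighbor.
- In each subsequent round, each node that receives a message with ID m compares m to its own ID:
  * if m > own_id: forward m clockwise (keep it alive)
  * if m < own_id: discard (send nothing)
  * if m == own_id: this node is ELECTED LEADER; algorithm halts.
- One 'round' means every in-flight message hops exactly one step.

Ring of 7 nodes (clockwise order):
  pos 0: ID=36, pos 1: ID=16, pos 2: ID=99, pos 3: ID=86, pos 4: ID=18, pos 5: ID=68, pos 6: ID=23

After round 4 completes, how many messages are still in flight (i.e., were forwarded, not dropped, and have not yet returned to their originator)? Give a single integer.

Round 1: pos1(id16) recv 36: fwd; pos2(id99) recv 16: drop; pos3(id86) recv 99: fwd; pos4(id18) recv 86: fwd; pos5(id68) recv 18: drop; pos6(id23) recv 68: fwd; pos0(id36) recv 23: drop
Round 2: pos2(id99) recv 36: drop; pos4(id18) recv 99: fwd; pos5(id68) recv 86: fwd; pos0(id36) recv 68: fwd
Round 3: pos5(id68) recv 99: fwd; pos6(id23) recv 86: fwd; pos1(id16) recv 68: fwd
Round 4: pos6(id23) recv 99: fwd; pos0(id36) recv 86: fwd; pos2(id99) recv 68: drop
After round 4: 2 messages still in flight

Answer: 2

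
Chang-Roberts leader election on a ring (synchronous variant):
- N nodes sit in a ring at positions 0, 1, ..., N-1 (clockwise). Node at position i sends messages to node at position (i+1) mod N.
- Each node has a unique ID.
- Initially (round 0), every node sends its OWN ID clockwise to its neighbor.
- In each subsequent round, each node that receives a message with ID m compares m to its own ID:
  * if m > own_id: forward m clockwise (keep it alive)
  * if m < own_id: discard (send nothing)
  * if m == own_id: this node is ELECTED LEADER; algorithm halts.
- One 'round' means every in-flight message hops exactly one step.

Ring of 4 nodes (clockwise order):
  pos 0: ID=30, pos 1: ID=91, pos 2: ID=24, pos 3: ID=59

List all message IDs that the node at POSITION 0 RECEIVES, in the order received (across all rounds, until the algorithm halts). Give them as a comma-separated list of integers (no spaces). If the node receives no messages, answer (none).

Answer: 59,91

Derivation:
Round 1: pos1(id91) recv 30: drop; pos2(id24) recv 91: fwd; pos3(id59) recv 24: drop; pos0(id30) recv 59: fwd
Round 2: pos3(id59) recv 91: fwd; pos1(id91) recv 59: drop
Round 3: pos0(id30) recv 91: fwd
Round 4: pos1(id91) recv 91: ELECTED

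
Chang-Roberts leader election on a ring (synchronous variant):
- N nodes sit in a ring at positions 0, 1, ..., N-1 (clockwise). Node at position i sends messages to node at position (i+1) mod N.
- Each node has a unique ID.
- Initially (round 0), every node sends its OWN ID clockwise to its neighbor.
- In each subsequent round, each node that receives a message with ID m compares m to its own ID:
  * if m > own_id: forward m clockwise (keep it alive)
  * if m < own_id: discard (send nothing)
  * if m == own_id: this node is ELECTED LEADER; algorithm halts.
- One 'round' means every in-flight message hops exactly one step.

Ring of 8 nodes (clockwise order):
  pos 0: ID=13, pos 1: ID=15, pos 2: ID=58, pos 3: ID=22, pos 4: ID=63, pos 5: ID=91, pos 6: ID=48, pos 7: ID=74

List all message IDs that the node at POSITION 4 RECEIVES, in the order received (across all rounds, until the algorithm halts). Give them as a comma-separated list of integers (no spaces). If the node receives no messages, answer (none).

Answer: 22,58,74,91

Derivation:
Round 1: pos1(id15) recv 13: drop; pos2(id58) recv 15: drop; pos3(id22) recv 58: fwd; pos4(id63) recv 22: drop; pos5(id91) recv 63: drop; pos6(id48) recv 91: fwd; pos7(id74) recv 48: drop; pos0(id13) recv 74: fwd
Round 2: pos4(id63) recv 58: drop; pos7(id74) recv 91: fwd; pos1(id15) recv 74: fwd
Round 3: pos0(id13) recv 91: fwd; pos2(id58) recv 74: fwd
Round 4: pos1(id15) recv 91: fwd; pos3(id22) recv 74: fwd
Round 5: pos2(id58) recv 91: fwd; pos4(id63) recv 74: fwd
Round 6: pos3(id22) recv 91: fwd; pos5(id91) recv 74: drop
Round 7: pos4(id63) recv 91: fwd
Round 8: pos5(id91) recv 91: ELECTED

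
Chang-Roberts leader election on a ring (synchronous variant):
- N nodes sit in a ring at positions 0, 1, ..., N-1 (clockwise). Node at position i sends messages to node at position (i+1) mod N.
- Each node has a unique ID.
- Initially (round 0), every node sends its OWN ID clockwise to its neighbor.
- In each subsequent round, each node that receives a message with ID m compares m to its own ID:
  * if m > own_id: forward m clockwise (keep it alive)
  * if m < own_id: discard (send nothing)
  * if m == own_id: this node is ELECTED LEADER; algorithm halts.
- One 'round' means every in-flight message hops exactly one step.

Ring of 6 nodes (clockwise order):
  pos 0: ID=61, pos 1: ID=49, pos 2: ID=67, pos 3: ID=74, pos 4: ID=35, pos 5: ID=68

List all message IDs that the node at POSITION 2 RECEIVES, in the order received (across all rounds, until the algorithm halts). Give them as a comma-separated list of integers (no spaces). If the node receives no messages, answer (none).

Round 1: pos1(id49) recv 61: fwd; pos2(id67) recv 49: drop; pos3(id74) recv 67: drop; pos4(id35) recv 74: fwd; pos5(id68) recv 35: drop; pos0(id61) recv 68: fwd
Round 2: pos2(id67) recv 61: drop; pos5(id68) recv 74: fwd; pos1(id49) recv 68: fwd
Round 3: pos0(id61) recv 74: fwd; pos2(id67) recv 68: fwd
Round 4: pos1(id49) recv 74: fwd; pos3(id74) recv 68: drop
Round 5: pos2(id67) recv 74: fwd
Round 6: pos3(id74) recv 74: ELECTED

Answer: 49,61,68,74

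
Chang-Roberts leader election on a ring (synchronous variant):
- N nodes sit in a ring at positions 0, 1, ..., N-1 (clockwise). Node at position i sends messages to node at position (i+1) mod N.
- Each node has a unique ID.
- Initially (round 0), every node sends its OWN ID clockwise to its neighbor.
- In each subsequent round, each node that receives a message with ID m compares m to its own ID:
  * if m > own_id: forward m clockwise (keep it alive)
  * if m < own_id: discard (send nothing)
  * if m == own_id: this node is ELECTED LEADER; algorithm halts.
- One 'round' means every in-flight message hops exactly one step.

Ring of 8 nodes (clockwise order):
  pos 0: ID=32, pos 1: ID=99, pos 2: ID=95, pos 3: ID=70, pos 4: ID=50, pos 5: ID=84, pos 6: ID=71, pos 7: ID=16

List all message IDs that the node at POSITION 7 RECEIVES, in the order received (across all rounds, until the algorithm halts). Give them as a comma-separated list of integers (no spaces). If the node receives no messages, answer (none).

Answer: 71,84,95,99

Derivation:
Round 1: pos1(id99) recv 32: drop; pos2(id95) recv 99: fwd; pos3(id70) recv 95: fwd; pos4(id50) recv 70: fwd; pos5(id84) recv 50: drop; pos6(id71) recv 84: fwd; pos7(id16) recv 71: fwd; pos0(id32) recv 16: drop
Round 2: pos3(id70) recv 99: fwd; pos4(id50) recv 95: fwd; pos5(id84) recv 70: drop; pos7(id16) recv 84: fwd; pos0(id32) recv 71: fwd
Round 3: pos4(id50) recv 99: fwd; pos5(id84) recv 95: fwd; pos0(id32) recv 84: fwd; pos1(id99) recv 71: drop
Round 4: pos5(id84) recv 99: fwd; pos6(id71) recv 95: fwd; pos1(id99) recv 84: drop
Round 5: pos6(id71) recv 99: fwd; pos7(id16) recv 95: fwd
Round 6: pos7(id16) recv 99: fwd; pos0(id32) recv 95: fwd
Round 7: pos0(id32) recv 99: fwd; pos1(id99) recv 95: drop
Round 8: pos1(id99) recv 99: ELECTED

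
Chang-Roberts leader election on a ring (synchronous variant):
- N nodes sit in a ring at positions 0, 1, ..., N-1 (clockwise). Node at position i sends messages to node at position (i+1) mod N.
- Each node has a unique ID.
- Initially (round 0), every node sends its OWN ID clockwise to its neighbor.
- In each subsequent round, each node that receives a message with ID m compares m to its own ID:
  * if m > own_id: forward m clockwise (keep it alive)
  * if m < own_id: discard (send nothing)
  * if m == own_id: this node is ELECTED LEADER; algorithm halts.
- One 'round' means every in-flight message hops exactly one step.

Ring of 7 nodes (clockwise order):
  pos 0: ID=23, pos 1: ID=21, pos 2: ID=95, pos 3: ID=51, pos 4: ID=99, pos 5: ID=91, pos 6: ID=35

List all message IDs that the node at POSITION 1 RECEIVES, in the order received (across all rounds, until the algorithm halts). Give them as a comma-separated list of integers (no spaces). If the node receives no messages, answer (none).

Answer: 23,35,91,99

Derivation:
Round 1: pos1(id21) recv 23: fwd; pos2(id95) recv 21: drop; pos3(id51) recv 95: fwd; pos4(id99) recv 51: drop; pos5(id91) recv 99: fwd; pos6(id35) recv 91: fwd; pos0(id23) recv 35: fwd
Round 2: pos2(id95) recv 23: drop; pos4(id99) recv 95: drop; pos6(id35) recv 99: fwd; pos0(id23) recv 91: fwd; pos1(id21) recv 35: fwd
Round 3: pos0(id23) recv 99: fwd; pos1(id21) recv 91: fwd; pos2(id95) recv 35: drop
Round 4: pos1(id21) recv 99: fwd; pos2(id95) recv 91: drop
Round 5: pos2(id95) recv 99: fwd
Round 6: pos3(id51) recv 99: fwd
Round 7: pos4(id99) recv 99: ELECTED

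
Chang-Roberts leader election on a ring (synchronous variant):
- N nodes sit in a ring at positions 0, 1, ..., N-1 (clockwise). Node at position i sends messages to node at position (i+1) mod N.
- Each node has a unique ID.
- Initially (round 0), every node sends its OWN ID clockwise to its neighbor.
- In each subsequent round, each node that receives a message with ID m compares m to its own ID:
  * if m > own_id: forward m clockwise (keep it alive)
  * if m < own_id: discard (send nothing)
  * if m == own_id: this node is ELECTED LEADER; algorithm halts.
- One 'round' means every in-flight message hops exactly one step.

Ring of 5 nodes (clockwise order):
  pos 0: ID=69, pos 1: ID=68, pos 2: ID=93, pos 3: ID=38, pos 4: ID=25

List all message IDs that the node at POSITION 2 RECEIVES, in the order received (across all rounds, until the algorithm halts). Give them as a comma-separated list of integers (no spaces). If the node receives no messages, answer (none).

Round 1: pos1(id68) recv 69: fwd; pos2(id93) recv 68: drop; pos3(id38) recv 93: fwd; pos4(id25) recv 38: fwd; pos0(id69) recv 25: drop
Round 2: pos2(id93) recv 69: drop; pos4(id25) recv 93: fwd; pos0(id69) recv 38: drop
Round 3: pos0(id69) recv 93: fwd
Round 4: pos1(id68) recv 93: fwd
Round 5: pos2(id93) recv 93: ELECTED

Answer: 68,69,93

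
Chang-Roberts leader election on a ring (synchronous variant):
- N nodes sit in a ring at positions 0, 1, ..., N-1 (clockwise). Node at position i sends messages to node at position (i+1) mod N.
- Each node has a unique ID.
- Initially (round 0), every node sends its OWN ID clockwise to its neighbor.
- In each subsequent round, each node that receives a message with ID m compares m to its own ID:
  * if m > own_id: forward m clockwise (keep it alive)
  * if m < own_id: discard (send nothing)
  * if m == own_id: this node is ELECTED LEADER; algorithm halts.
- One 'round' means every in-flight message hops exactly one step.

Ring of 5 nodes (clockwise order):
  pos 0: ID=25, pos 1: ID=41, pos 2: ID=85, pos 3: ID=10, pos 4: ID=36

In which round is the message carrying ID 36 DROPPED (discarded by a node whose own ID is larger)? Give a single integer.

Answer: 2

Derivation:
Round 1: pos1(id41) recv 25: drop; pos2(id85) recv 41: drop; pos3(id10) recv 85: fwd; pos4(id36) recv 10: drop; pos0(id25) recv 36: fwd
Round 2: pos4(id36) recv 85: fwd; pos1(id41) recv 36: drop
Round 3: pos0(id25) recv 85: fwd
Round 4: pos1(id41) recv 85: fwd
Round 5: pos2(id85) recv 85: ELECTED
Message ID 36 originates at pos 4; dropped at pos 1 in round 2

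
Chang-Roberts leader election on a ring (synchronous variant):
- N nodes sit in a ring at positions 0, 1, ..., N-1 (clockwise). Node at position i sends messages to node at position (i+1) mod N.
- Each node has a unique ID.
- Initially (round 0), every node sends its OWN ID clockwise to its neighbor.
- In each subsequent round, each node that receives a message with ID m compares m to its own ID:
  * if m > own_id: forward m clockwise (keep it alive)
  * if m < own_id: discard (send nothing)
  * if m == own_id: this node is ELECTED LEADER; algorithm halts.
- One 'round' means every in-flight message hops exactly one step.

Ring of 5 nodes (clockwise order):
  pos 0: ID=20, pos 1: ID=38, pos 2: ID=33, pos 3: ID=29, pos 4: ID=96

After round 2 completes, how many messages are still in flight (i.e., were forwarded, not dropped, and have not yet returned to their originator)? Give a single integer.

Answer: 2

Derivation:
Round 1: pos1(id38) recv 20: drop; pos2(id33) recv 38: fwd; pos3(id29) recv 33: fwd; pos4(id96) recv 29: drop; pos0(id20) recv 96: fwd
Round 2: pos3(id29) recv 38: fwd; pos4(id96) recv 33: drop; pos1(id38) recv 96: fwd
After round 2: 2 messages still in flight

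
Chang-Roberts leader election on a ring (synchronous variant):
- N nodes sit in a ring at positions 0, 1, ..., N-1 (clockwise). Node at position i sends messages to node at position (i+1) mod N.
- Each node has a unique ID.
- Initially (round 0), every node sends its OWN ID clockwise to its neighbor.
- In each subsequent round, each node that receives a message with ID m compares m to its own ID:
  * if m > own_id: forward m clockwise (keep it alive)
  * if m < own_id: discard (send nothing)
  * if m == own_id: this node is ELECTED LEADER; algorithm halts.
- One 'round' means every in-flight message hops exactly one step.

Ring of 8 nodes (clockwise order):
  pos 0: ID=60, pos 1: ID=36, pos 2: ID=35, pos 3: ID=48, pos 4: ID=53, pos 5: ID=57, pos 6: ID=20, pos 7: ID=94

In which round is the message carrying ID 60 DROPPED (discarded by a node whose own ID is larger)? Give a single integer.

Round 1: pos1(id36) recv 60: fwd; pos2(id35) recv 36: fwd; pos3(id48) recv 35: drop; pos4(id53) recv 48: drop; pos5(id57) recv 53: drop; pos6(id20) recv 57: fwd; pos7(id94) recv 20: drop; pos0(id60) recv 94: fwd
Round 2: pos2(id35) recv 60: fwd; pos3(id48) recv 36: drop; pos7(id94) recv 57: drop; pos1(id36) recv 94: fwd
Round 3: pos3(id48) recv 60: fwd; pos2(id35) recv 94: fwd
Round 4: pos4(id53) recv 60: fwd; pos3(id48) recv 94: fwd
Round 5: pos5(id57) recv 60: fwd; pos4(id53) recv 94: fwd
Round 6: pos6(id20) recv 60: fwd; pos5(id57) recv 94: fwd
Round 7: pos7(id94) recv 60: drop; pos6(id20) recv 94: fwd
Round 8: pos7(id94) recv 94: ELECTED
Message ID 60 originates at pos 0; dropped at pos 7 in round 7

Answer: 7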